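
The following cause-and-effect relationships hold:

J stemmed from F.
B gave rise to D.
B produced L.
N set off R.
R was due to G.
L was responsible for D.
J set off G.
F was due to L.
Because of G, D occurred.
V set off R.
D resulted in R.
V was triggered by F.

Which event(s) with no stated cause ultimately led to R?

Tracing upstream from R: R ← D ← B.
A separate upstream branch: R ← N.
Each of those chain origins has no stated cause.

B, N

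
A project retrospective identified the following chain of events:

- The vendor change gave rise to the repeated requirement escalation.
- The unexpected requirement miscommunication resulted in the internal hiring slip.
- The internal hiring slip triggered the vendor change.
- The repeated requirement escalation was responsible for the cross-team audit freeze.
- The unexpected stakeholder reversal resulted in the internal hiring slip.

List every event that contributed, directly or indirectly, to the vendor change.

the internal hiring slip, the unexpected requirement miscommunication, the unexpected stakeholder reversal

Immediate cause of the vendor change: the internal hiring slip.
Further upstream: the unexpected stakeholder reversal, the unexpected requirement miscommunication.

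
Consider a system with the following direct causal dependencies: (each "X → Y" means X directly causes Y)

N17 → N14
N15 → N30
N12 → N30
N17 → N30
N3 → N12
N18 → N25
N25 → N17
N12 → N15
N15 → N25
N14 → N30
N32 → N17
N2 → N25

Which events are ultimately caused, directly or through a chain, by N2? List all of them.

N14, N17, N25, N30

Direct effects: N25.
2 steps out: N17.
3 steps out: N14, N30.
Not reachable from it: N3, N12, N32, N18, N15.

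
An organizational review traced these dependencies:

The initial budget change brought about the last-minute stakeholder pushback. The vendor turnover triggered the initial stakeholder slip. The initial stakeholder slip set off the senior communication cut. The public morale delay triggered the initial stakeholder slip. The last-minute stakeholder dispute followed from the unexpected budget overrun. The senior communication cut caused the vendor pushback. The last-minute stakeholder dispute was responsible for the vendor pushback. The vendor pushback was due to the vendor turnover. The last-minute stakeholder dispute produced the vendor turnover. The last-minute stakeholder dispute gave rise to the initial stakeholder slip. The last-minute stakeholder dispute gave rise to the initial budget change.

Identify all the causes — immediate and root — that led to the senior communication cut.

Immediate cause of the senior communication cut: the initial stakeholder slip.
Further upstream: the unexpected budget overrun, the last-minute stakeholder dispute, the vendor turnover, the public morale delay.

the initial stakeholder slip, the last-minute stakeholder dispute, the public morale delay, the unexpected budget overrun, the vendor turnover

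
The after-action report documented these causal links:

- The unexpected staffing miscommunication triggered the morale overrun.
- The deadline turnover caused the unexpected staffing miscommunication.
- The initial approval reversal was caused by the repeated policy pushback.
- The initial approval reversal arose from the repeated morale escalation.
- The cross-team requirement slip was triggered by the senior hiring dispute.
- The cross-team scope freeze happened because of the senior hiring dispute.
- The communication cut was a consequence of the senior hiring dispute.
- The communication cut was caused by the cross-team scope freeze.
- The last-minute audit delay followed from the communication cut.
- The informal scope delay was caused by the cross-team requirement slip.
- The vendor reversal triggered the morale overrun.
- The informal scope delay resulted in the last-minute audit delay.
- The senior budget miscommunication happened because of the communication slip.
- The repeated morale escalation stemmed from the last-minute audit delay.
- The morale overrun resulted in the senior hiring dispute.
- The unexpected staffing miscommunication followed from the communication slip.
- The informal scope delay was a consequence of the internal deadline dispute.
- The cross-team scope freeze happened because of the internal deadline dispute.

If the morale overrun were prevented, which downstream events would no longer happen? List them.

the cross-team requirement slip, the senior hiring dispute

Downstream of the morale overrun: the senior hiring dispute, the cross-team requirement slip, the cross-team scope freeze, the communication cut, the informal scope delay, the last-minute audit delay, the repeated morale escalation, the initial approval reversal.
Of those, still caused via another path: the cross-team scope freeze, the communication cut, the informal scope delay, the last-minute audit delay, the repeated morale escalation, the initial approval reversal.
The remainder have no surviving cause.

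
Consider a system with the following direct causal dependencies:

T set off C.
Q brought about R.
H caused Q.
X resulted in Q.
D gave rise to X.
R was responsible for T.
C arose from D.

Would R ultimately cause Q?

R leads to T, C; Q is not among them.

No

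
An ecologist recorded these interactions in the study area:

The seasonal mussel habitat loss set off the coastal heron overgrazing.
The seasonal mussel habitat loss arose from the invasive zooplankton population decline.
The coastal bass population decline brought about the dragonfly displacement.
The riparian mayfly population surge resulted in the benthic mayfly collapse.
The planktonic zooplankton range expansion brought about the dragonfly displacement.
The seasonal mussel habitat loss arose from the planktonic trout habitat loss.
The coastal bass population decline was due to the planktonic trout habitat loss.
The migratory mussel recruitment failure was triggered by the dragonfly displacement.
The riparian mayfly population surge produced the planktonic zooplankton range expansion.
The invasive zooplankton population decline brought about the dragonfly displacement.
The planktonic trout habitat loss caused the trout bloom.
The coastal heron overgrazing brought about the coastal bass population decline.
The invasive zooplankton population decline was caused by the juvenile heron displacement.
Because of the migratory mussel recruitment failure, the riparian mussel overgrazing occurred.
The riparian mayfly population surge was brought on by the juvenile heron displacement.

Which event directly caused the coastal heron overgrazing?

Upstream contributors include the juvenile heron displacement, the planktonic trout habitat loss, the invasive zooplankton population decline, but only the seasonal mussel habitat loss feeds directly into the coastal heron overgrazing.

the seasonal mussel habitat loss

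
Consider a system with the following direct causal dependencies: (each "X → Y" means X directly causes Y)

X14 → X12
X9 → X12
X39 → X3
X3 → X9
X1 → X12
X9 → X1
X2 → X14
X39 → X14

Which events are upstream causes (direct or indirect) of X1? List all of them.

Immediate cause of X1: X9.
Further upstream: X39, X3.

X3, X39, X9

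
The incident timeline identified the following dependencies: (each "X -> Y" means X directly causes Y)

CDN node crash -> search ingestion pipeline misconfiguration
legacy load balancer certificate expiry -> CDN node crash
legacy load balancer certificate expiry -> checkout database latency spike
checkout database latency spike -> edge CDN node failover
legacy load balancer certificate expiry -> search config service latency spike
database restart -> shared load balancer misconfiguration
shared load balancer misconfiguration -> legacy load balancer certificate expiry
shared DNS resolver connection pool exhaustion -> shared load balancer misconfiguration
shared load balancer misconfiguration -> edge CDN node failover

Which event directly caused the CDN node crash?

the legacy load balancer certificate expiry

Upstream contributors include the shared DNS resolver connection pool exhaustion, the shared load balancer misconfiguration, the database restart, but only the legacy load balancer certificate expiry feeds directly into the CDN node crash.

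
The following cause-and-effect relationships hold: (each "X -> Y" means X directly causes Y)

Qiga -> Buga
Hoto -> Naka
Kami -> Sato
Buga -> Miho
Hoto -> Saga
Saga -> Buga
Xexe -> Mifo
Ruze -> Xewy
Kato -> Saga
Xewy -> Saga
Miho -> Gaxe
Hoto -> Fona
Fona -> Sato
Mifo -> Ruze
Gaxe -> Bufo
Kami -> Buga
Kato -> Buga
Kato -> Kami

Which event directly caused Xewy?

Ruze

Upstream contributors include Xexe, Mifo, but only Ruze feeds directly into Xewy.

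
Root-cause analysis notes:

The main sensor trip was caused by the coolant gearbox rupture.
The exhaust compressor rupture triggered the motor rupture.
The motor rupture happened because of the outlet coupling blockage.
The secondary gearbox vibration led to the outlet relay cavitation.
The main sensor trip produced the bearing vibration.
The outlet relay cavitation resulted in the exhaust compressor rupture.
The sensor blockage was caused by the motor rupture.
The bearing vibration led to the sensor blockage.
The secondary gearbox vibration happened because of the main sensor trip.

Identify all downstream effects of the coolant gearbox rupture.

the bearing vibration, the exhaust compressor rupture, the main sensor trip, the motor rupture, the outlet relay cavitation, the secondary gearbox vibration, the sensor blockage

Direct effects: the main sensor trip.
2 steps out: the secondary gearbox vibration, the bearing vibration.
3 steps out: the outlet relay cavitation, the sensor blockage.
4 steps out: the exhaust compressor rupture.
5 steps out: the motor rupture.
Not reachable from it: the outlet coupling blockage.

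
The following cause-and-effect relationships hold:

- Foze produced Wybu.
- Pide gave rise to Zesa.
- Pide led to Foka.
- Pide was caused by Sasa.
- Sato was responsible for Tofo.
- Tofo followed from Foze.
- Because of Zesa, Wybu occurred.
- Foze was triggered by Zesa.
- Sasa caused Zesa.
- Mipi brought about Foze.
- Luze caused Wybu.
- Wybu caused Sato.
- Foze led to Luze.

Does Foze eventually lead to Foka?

Foze leads to Luze, Wybu, Sato, Tofo; Foka is not among them.

No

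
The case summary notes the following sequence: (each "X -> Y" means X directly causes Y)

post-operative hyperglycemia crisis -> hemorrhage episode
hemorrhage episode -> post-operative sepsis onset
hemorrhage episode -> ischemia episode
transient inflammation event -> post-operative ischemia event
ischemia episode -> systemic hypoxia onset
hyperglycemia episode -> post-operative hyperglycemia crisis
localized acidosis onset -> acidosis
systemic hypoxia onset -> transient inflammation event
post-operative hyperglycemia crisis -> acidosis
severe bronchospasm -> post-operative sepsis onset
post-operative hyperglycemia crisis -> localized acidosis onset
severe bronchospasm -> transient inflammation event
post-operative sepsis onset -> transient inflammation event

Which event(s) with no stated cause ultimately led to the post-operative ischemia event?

Tracing upstream from the post-operative ischemia event: the post-operative ischemia event ← the transient inflammation event ← the severe bronchospasm.
A separate upstream branch: the post-operative ischemia event ← the transient inflammation event ← the post-operative sepsis onset ← the hemorrhage episode ← the post-operative hyperglycemia crisis ← the hyperglycemia episode.
Each of those chain origins has no stated cause.

the hyperglycemia episode, the severe bronchospasm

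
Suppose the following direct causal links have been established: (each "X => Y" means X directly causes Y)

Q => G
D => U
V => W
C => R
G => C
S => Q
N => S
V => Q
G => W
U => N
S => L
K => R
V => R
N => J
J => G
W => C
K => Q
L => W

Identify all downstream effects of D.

Direct effects: U.
2 steps out: N.
3 steps out: S, J.
4 steps out: Q, L, G.
5 steps out: W, C.
6 steps out: R.
Not reachable from it: K, V.

C, G, J, L, N, Q, R, S, U, W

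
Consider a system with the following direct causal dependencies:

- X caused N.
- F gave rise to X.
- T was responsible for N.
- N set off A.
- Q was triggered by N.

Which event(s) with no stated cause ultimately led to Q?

Tracing upstream from Q: Q ← N ← X ← F.
A separate upstream branch: Q ← N ← T.
Each of those chain origins has no stated cause.

F, T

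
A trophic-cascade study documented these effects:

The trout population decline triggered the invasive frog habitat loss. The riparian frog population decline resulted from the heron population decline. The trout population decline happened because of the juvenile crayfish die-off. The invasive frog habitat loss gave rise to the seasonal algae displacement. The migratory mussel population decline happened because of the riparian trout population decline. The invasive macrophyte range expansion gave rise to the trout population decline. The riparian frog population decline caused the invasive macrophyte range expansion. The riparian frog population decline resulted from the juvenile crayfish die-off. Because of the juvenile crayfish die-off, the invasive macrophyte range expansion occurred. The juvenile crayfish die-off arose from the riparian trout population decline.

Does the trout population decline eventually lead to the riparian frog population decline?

No

The trout population decline leads to the invasive frog habitat loss, the seasonal algae displacement; the riparian frog population decline is not among them.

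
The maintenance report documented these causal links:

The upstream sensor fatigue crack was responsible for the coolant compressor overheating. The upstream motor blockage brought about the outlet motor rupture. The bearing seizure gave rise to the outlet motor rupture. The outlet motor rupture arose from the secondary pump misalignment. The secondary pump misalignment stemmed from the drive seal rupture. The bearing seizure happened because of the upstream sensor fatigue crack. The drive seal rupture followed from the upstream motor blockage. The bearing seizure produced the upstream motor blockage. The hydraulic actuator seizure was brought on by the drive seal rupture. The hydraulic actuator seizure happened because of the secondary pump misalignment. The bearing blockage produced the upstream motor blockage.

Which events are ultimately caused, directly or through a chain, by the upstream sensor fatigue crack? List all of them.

Direct effects: the bearing seizure, the coolant compressor overheating.
2 steps out: the upstream motor blockage, the outlet motor rupture.
3 steps out: the drive seal rupture.
4 steps out: the secondary pump misalignment, the hydraulic actuator seizure.
Not reachable from it: the bearing blockage.

the bearing seizure, the coolant compressor overheating, the drive seal rupture, the hydraulic actuator seizure, the outlet motor rupture, the secondary pump misalignment, the upstream motor blockage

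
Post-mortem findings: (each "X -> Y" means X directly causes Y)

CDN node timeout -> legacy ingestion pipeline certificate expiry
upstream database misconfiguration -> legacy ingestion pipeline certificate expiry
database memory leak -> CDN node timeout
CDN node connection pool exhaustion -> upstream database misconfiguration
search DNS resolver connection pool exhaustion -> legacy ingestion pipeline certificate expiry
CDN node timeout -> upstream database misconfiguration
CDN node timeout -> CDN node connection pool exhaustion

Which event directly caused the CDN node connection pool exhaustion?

the CDN node timeout

Upstream contributors include the database memory leak, but only the CDN node timeout feeds directly into the CDN node connection pool exhaustion.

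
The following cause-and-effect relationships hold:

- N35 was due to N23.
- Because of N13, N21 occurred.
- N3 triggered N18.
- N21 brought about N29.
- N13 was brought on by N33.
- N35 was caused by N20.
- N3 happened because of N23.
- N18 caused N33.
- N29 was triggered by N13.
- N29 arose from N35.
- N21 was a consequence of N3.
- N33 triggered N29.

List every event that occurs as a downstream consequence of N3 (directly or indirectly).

Direct effects: N18, N21.
2 steps out: N33, N29.
3 steps out: N13.
Not reachable from it: N23, N35, N20.

N13, N18, N21, N29, N33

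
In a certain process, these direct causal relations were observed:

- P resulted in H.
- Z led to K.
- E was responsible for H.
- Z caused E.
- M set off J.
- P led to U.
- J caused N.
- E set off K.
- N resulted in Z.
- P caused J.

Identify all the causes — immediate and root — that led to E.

Immediate cause of E: Z.
Further upstream: P, J, N, M.

J, M, N, P, Z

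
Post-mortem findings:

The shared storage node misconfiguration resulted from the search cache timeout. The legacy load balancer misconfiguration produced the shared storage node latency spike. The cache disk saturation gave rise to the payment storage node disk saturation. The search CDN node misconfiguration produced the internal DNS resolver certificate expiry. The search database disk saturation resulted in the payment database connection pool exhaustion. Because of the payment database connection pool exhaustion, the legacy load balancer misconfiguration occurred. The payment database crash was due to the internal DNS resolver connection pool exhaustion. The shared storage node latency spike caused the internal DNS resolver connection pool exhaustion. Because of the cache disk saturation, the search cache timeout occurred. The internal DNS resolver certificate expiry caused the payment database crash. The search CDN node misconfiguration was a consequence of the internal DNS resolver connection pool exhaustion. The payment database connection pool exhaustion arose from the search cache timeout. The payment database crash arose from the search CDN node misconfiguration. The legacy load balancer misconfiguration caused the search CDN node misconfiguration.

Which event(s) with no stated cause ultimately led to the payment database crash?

the cache disk saturation, the search database disk saturation

Tracing upstream from the payment database crash: the payment database crash ← the search CDN node misconfiguration ← the legacy load balancer misconfiguration ← the payment database connection pool exhaustion ← the search cache timeout ← the cache disk saturation.
A separate upstream branch: the payment database crash ← the search CDN node misconfiguration ← the legacy load balancer misconfiguration ← the payment database connection pool exhaustion ← the search database disk saturation.
Each of those chain origins has no stated cause.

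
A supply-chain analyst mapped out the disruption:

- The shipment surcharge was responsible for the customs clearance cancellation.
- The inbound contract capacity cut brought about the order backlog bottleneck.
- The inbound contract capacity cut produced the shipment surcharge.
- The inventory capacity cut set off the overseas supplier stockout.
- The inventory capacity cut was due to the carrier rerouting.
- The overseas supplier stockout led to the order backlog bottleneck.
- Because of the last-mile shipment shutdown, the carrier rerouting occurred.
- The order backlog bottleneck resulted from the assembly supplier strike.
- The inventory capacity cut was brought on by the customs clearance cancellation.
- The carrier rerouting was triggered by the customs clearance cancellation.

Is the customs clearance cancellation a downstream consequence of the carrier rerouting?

The carrier rerouting leads to the inventory capacity cut, the overseas supplier stockout, the order backlog bottleneck; the customs clearance cancellation is not among them.

No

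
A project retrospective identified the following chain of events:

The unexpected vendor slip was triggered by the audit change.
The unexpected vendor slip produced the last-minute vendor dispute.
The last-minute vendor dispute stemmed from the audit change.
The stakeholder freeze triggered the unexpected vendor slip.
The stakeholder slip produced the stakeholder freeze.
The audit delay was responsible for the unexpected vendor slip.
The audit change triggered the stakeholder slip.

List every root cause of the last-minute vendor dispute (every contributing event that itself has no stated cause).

the audit change, the audit delay

Tracing upstream from the last-minute vendor dispute: the last-minute vendor dispute ← the audit change.
A separate upstream branch: the last-minute vendor dispute ← the unexpected vendor slip ← the audit delay.
Each of those chain origins has no stated cause.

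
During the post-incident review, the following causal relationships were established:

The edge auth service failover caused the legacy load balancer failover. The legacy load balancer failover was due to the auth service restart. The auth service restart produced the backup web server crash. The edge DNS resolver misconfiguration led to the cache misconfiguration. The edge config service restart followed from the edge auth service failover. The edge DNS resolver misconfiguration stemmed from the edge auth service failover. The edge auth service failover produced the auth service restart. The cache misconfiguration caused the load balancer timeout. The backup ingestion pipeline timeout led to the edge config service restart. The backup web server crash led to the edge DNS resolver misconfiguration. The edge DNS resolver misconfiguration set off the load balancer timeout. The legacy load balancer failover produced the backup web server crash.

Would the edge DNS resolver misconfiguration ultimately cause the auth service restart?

The edge DNS resolver misconfiguration leads to the cache misconfiguration, the load balancer timeout; the auth service restart is not among them.

No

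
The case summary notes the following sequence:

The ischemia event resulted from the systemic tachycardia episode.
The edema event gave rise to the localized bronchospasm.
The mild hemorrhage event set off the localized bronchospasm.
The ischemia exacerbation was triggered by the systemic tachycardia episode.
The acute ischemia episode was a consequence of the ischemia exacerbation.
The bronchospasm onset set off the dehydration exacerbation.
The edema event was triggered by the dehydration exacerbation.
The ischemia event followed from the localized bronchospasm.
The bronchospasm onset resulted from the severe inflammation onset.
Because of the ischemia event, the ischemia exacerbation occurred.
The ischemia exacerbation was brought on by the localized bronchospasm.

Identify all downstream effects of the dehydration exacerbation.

Direct effects: the edema event.
2 steps out: the localized bronchospasm.
3 steps out: the ischemia event, the ischemia exacerbation.
4 steps out: the acute ischemia episode.
Not reachable from it: the mild hemorrhage event, the severe inflammation onset, the bronchospasm onset, the systemic tachycardia episode.

the acute ischemia episode, the edema event, the ischemia event, the ischemia exacerbation, the localized bronchospasm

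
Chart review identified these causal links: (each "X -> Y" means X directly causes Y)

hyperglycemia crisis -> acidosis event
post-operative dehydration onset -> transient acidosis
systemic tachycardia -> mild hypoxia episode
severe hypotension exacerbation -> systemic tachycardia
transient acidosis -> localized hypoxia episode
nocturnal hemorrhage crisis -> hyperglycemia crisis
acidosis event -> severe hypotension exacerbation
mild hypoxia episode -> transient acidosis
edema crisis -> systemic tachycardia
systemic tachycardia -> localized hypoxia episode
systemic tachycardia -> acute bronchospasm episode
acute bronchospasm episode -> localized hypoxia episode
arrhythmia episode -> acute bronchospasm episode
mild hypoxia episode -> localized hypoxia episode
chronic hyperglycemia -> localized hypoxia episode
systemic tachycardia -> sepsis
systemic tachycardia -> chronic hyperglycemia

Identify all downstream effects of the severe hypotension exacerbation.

Direct effects: the systemic tachycardia.
2 steps out: the sepsis, the mild hypoxia episode, the acute bronchospasm episode, the chronic hyperglycemia, the localized hypoxia episode.
3 steps out: the transient acidosis.
Not reachable from it: the nocturnal hemorrhage crisis, the edema crisis, the hyperglycemia crisis, the acidosis event, the arrhythmia episode, the post-operative dehydration onset.

the acute bronchospasm episode, the chronic hyperglycemia, the localized hypoxia episode, the mild hypoxia episode, the sepsis, the systemic tachycardia, the transient acidosis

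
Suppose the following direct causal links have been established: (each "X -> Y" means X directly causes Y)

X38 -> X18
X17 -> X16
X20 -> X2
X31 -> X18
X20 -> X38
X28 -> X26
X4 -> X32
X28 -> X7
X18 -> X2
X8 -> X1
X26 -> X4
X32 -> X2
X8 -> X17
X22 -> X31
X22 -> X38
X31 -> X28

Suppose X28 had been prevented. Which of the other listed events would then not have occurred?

Downstream of X28: X26, X4, X7, X32, X2.
Of those, still caused via another path: X2.
The remainder have no surviving cause.

X26, X32, X4, X7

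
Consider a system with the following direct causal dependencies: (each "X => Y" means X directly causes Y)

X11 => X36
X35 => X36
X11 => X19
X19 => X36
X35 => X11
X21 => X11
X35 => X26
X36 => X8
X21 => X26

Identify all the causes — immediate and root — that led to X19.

Immediate cause of X19: X11.
Further upstream: X21, X35.

X11, X21, X35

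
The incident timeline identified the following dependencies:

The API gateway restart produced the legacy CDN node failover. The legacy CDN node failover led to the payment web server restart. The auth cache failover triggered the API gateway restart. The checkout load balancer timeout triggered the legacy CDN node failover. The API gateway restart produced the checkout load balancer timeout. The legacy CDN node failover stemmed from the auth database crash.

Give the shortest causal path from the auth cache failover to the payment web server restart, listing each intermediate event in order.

the auth cache failover → the API gateway restart
the API gateway restart → the legacy CDN node failover
the legacy CDN node failover → the payment web server restart
Length: 3 steps.

the auth cache failover → the API gateway restart → the legacy CDN node failover → the payment web server restart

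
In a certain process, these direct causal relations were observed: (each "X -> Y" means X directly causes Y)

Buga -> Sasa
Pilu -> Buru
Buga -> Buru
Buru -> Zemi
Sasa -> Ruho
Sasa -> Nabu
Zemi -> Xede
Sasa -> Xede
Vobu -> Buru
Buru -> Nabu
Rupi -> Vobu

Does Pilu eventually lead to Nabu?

There is a causal chain: Pilu → Buru → Nabu.

Yes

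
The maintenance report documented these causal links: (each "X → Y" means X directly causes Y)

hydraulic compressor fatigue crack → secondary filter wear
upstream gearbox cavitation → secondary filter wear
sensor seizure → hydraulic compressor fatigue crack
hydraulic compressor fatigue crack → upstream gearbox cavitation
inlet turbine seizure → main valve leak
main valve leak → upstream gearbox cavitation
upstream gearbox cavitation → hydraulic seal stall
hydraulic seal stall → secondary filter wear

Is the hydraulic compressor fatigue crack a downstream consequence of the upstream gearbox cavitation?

The upstream gearbox cavitation leads to the hydraulic seal stall, the secondary filter wear; the hydraulic compressor fatigue crack is not among them.

No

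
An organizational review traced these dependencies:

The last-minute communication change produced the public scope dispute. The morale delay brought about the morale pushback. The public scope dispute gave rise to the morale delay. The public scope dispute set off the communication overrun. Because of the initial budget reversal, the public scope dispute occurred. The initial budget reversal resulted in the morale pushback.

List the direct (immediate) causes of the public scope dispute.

the initial budget reversal, the last-minute communication change → the public scope dispute with nothing further upstream stated.

the initial budget reversal, the last-minute communication change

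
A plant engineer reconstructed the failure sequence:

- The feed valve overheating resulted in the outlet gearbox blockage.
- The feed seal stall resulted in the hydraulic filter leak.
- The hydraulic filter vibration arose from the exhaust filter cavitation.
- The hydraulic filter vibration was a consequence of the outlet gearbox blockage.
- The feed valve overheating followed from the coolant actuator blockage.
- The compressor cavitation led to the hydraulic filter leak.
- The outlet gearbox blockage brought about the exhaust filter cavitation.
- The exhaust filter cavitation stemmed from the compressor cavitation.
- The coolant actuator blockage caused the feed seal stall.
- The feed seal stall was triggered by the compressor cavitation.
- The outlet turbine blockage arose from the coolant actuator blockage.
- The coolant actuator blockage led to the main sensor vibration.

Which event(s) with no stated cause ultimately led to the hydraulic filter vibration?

the compressor cavitation, the coolant actuator blockage

Tracing upstream from the hydraulic filter vibration: the hydraulic filter vibration ← the outlet gearbox blockage ← the feed valve overheating ← the coolant actuator blockage.
A separate upstream branch: the hydraulic filter vibration ← the exhaust filter cavitation ← the compressor cavitation.
Each of those chain origins has no stated cause.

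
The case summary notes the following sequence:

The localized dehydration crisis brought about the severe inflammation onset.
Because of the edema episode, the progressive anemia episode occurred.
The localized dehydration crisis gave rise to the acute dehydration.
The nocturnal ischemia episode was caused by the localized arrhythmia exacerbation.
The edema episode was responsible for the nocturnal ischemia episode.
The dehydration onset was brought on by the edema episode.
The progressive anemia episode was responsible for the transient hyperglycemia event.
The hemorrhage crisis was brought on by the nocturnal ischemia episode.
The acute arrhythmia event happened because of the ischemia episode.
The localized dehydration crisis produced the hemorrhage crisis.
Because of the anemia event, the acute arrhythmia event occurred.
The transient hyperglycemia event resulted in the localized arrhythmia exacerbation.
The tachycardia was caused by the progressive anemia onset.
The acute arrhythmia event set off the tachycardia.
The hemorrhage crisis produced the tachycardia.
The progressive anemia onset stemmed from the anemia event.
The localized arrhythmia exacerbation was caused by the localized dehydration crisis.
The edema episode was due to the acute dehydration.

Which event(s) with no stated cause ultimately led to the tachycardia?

Tracing upstream from the tachycardia: the tachycardia ← the hemorrhage crisis ← the localized dehydration crisis.
A separate upstream branch: the tachycardia ← the acute arrhythmia event ← the ischemia episode.
A separate upstream branch: the tachycardia ← the acute arrhythmia event ← the anemia event.
Each of those chain origins has no stated cause.

the anemia event, the ischemia episode, the localized dehydration crisis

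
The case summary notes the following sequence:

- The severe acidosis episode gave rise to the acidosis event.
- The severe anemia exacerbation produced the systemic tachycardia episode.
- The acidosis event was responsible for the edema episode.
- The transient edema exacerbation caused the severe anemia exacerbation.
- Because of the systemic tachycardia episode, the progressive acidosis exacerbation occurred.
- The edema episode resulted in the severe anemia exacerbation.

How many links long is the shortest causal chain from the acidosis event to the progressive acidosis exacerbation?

4

Shortest chain: the acidosis event → the edema episode → the severe anemia exacerbation → the systemic tachycardia episode → the progressive acidosis exacerbation.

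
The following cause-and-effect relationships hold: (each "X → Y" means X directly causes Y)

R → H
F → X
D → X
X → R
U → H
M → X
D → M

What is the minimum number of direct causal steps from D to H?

Shortest chain: D → X → R → H.

3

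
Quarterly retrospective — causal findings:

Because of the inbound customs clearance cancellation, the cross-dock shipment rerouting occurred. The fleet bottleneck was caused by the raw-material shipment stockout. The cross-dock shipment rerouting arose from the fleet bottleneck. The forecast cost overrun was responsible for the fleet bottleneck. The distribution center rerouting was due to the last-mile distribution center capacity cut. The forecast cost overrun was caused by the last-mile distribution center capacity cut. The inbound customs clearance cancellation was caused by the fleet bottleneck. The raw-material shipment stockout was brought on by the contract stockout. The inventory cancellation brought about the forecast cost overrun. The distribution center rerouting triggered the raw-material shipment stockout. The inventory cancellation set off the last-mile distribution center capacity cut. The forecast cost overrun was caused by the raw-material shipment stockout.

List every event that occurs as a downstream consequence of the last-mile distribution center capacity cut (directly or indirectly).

Direct effects: the distribution center rerouting, the forecast cost overrun.
2 steps out: the raw-material shipment stockout, the fleet bottleneck.
3 steps out: the inbound customs clearance cancellation, the cross-dock shipment rerouting.
Not reachable from it: the inventory cancellation, the contract stockout.

the cross-dock shipment rerouting, the distribution center rerouting, the fleet bottleneck, the forecast cost overrun, the inbound customs clearance cancellation, the raw-material shipment stockout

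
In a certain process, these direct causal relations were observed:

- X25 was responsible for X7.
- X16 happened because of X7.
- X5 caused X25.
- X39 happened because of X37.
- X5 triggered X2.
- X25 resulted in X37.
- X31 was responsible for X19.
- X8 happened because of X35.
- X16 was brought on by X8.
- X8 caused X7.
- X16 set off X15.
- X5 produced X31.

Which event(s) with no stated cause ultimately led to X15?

Tracing upstream from X15: X15 ← X16 ← X7 ← X25 ← X5.
A separate upstream branch: X15 ← X16 ← X8 ← X35.
Each of those chain origins has no stated cause.

X35, X5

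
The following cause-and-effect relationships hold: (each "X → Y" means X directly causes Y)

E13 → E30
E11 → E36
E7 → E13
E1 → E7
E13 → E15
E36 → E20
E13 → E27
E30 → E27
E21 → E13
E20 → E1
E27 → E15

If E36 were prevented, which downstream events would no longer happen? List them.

E1, E20, E7

Downstream of E36: E20, E1, E7, E13, E30, E27, E15.
Of those, still caused via another path: E13, E30, E27, E15.
The remainder have no surviving cause.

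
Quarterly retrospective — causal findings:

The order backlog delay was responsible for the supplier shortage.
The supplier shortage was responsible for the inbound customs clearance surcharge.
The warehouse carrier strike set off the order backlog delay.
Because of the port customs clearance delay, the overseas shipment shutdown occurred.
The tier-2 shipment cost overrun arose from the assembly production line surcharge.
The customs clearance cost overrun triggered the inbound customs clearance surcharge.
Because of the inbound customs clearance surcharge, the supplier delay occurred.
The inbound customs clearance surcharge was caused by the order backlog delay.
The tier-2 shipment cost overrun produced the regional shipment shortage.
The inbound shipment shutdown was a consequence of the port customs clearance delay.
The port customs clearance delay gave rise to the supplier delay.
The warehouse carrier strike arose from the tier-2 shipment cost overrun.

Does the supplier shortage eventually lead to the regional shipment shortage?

The supplier shortage leads to the inbound customs clearance surcharge, the supplier delay; the regional shipment shortage is not among them.

No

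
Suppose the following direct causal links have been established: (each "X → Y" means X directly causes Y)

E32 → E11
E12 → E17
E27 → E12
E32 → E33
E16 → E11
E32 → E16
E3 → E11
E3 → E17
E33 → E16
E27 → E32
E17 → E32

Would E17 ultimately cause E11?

There is a causal chain: E17 → E32 → E11.

Yes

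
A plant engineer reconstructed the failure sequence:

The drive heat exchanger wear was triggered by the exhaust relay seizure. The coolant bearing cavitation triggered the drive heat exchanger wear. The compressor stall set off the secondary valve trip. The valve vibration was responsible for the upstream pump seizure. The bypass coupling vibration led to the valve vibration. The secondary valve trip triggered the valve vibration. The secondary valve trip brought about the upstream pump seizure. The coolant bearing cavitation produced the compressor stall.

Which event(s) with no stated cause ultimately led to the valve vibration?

the bypass coupling vibration, the coolant bearing cavitation

Tracing upstream from the valve vibration: the valve vibration ← the secondary valve trip ← the compressor stall ← the coolant bearing cavitation.
A separate upstream branch: the valve vibration ← the bypass coupling vibration.
Each of those chain origins has no stated cause.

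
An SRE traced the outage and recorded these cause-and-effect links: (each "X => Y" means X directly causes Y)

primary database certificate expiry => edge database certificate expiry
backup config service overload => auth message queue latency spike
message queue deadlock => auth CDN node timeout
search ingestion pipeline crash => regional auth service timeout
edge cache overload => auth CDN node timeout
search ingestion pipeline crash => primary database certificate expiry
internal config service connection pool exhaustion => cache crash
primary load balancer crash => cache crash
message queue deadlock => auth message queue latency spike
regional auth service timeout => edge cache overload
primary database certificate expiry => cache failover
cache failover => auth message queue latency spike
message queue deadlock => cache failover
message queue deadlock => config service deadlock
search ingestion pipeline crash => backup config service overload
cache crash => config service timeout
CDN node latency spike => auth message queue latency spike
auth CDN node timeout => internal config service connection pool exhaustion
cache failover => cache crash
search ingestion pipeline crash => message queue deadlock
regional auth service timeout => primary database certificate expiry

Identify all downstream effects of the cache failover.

Direct effects: the auth message queue latency spike, the cache crash.
2 steps out: the config service timeout.
Not reachable from it: the primary load balancer crash, the search ingestion pipeline crash, the backup config service overload, the message queue deadlock, the regional auth service timeout, the CDN node latency spike, the primary database certificate expiry, the edge cache overload, the auth CDN node timeout, the config service deadlock, the internal config service connection pool exhaustion, the edge database certificate expiry.

the auth message queue latency spike, the cache crash, the config service timeout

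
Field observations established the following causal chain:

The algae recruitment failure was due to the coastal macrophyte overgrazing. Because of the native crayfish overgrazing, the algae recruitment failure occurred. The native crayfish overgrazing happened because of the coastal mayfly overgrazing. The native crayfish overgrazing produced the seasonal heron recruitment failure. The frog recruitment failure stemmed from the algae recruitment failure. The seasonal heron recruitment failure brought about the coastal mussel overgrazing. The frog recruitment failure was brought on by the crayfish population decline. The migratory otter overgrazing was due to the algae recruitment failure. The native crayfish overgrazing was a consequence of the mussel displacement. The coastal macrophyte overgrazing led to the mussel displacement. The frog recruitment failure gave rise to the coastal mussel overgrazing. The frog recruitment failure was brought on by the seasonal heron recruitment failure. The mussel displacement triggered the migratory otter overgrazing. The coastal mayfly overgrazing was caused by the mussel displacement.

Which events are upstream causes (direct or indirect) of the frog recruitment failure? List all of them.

Immediate causes of the frog recruitment failure: the crayfish population decline, the algae recruitment failure, the seasonal heron recruitment failure.
Further upstream: the coastal macrophyte overgrazing, the mussel displacement, the coastal mayfly overgrazing, the native crayfish overgrazing.

the algae recruitment failure, the coastal macrophyte overgrazing, the coastal mayfly overgrazing, the crayfish population decline, the mussel displacement, the native crayfish overgrazing, the seasonal heron recruitment failure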